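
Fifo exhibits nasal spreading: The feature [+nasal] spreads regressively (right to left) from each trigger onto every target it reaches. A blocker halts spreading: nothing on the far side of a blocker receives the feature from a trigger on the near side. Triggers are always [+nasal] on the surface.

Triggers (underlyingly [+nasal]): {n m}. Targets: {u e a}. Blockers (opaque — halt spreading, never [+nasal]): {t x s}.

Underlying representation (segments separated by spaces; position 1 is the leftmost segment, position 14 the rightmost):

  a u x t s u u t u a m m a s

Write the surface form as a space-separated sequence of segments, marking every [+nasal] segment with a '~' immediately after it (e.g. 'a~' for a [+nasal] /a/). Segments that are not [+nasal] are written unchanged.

a u x t s u u t u~ a~ m~ m~ a s

From /m/ at 11 leftward: 10 /a/ → [+nasal]; 9 /u/ → [+nasal]; 8 /t/ blocks.
From /m/ at 12 leftward: 11 /m/ is itself a trigger — this domain ends here.
Targets with no active source: positions 1 2 6 7 13 stay [-nasal].
[+nasal] positions on the surface: 9 10 11 12.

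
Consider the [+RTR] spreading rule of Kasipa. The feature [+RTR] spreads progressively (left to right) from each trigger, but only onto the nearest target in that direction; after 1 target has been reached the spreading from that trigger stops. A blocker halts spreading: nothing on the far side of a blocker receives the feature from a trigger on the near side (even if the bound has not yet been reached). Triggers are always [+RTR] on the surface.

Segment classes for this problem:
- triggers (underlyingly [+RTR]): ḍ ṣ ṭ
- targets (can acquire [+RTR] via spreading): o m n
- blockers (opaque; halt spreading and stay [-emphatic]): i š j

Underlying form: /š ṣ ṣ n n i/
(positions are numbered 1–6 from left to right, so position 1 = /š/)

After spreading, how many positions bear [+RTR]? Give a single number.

From /ṣ/ at 2 rightward: 3 /ṣ/ is itself a trigger — this domain ends here.
From /ṣ/ at 3 rightward: 4 /n/ → [+RTR]; bound reached.
Target with no active source: position 5 stays [-emphatic].
[+RTR] positions on the surface: 2 3 4.

3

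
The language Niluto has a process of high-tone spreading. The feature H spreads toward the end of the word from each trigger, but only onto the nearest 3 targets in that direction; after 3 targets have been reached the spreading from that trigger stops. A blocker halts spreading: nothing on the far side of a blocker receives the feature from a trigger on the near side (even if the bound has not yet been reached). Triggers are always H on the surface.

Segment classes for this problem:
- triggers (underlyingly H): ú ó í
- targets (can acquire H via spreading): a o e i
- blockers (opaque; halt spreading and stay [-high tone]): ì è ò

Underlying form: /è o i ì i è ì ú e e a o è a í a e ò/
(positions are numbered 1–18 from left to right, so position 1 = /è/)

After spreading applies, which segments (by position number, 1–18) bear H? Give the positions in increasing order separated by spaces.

From /ú/ at 8 rightward: 9 /e/ → H; 10 /e/ → H; 11 /a/ → H; bound reached.
From /í/ at 15 rightward: 16 /a/ → H; 17 /e/ → H; 18 /ò/ blocks.
Targets with no active source: positions 2 3 5 12 14 stay [-high tone].

8 9 10 11 15 16 17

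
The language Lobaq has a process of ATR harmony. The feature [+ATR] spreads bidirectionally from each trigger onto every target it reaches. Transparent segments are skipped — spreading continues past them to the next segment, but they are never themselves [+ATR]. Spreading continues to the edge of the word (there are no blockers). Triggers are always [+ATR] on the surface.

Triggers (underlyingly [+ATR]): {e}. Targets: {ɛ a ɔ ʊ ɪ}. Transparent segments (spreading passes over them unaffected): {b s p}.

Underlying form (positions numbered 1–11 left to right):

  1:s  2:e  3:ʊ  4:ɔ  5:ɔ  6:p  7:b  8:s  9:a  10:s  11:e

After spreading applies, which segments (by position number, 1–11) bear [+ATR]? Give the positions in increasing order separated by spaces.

From /e/ at 2 rightward: 3 /ʊ/ → [+ATR]; 4 /ɔ/ → [+ATR]; 5 /ɔ/ → [+ATR]; 6 /p/ transparent; 7 /b/ transparent; 8 /s/ transparent; 9 /a/ → [+ATR]; 10 /s/ transparent; 11 /e/ is itself a trigger — this domain ends here.
From /e/ at 2 leftward: 1 /s/ transparent; word edge.
From /e/ at 11 rightward: word edge.
From /e/ at 11 leftward: 10 /s/ transparent; 9 /a/ → [+ATR]; 8 /s/ transparent; 7 /b/ transparent; 6 /p/ transparent; 5 /ɔ/ → [+ATR]; 4 /ɔ/ → [+ATR]; 3 /ʊ/ → [+ATR]; 2 /e/ is itself a trigger — this domain ends here.

2 3 4 5 9 11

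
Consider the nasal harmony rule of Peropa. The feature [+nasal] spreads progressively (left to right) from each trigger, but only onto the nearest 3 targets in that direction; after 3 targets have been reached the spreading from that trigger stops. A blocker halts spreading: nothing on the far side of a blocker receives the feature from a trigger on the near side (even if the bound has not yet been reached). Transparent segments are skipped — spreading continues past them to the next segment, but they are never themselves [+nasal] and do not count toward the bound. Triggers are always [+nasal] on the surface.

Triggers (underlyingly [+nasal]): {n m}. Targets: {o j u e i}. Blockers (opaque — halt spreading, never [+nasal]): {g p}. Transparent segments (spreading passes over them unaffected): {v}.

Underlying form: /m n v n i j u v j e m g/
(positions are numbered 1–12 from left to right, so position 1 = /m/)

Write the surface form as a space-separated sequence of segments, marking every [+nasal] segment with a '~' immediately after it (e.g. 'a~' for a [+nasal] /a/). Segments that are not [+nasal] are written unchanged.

m~ n~ v n~ i~ j~ u~ v j e m~ g

From /m/ at 1 rightward: 2 /n/ is itself a trigger — this domain ends here.
From /n/ at 2 rightward: 3 /v/ transparent; 4 /n/ is itself a trigger — this domain ends here.
From /n/ at 4 rightward: 5 /i/ → [+nasal]; 6 /j/ → [+nasal]; 7 /u/ → [+nasal]; bound reached.
From /m/ at 11 rightward: 12 /g/ blocks.
Targets with no active source: positions 9 10 stay [-nasal].
[+nasal] positions on the surface: 1 2 4 5 6 7 11.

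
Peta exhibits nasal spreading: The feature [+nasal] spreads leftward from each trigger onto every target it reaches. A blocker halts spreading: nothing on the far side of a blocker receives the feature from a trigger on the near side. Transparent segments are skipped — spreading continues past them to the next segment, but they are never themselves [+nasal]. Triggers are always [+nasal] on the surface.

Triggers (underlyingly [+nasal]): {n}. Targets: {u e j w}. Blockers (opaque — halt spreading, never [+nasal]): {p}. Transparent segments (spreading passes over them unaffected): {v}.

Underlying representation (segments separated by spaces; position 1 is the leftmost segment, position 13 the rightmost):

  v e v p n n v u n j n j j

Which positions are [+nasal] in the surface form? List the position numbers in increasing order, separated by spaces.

From /n/ at 5 leftward: 4 /p/ blocks.
From /n/ at 6 leftward: 5 /n/ is itself a trigger — this domain ends here.
From /n/ at 9 leftward: 8 /u/ → [+nasal]; 7 /v/ transparent; 6 /n/ is itself a trigger — this domain ends here.
From /n/ at 11 leftward: 10 /j/ → [+nasal]; 9 /n/ is itself a trigger — this domain ends here.
Targets with no active source: positions 2 12 13 stay [-nasal].

5 6 8 9 10 11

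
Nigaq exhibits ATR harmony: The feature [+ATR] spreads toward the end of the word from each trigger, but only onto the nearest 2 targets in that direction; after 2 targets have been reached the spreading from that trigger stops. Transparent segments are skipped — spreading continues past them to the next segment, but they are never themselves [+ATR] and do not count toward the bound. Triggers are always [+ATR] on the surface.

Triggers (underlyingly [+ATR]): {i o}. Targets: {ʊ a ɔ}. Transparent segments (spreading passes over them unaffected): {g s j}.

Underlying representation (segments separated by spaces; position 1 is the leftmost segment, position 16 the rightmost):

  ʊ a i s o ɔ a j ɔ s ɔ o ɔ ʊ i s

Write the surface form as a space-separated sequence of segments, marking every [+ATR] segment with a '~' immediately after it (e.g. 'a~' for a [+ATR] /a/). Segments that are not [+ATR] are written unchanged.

From /i/ at 3 rightward: 4 /s/ transparent; 5 /o/ is itself a trigger — this domain ends here.
From /o/ at 5 rightward: 6 /ɔ/ → [+ATR]; 7 /a/ → [+ATR]; bound reached.
From /o/ at 12 rightward: 13 /ɔ/ → [+ATR]; 14 /ʊ/ → [+ATR]; bound reached.
From /i/ at 15 rightward: 16 /s/ transparent; word edge.
Targets with no active source: positions 1 2 9 11 stay [-ATR].
[+ATR] positions on the surface: 3 5 6 7 12 13 14 15.

ʊ a i~ s o~ ɔ~ a~ j ɔ s ɔ o~ ɔ~ ʊ~ i~ s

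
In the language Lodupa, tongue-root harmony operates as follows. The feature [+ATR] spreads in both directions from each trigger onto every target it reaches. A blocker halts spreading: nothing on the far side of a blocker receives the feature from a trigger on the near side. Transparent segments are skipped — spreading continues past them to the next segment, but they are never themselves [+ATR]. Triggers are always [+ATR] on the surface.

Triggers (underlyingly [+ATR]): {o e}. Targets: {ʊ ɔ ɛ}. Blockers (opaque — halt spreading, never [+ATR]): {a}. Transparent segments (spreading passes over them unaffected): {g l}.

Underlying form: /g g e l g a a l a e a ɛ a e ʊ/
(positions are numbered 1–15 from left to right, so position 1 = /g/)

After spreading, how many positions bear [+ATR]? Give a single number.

From /e/ at 3 rightward: 4 /l/ transparent; 5 /g/ transparent; 6 /a/ blocks.
From /e/ at 3 leftward: 2 /g/ transparent; 1 /g/ transparent; word edge.
From /e/ at 10 rightward: 11 /a/ blocks.
From /e/ at 10 leftward: 9 /a/ blocks.
From /e/ at 14 rightward: 15 /ʊ/ → [+ATR]; word edge.
From /e/ at 14 leftward: 13 /a/ blocks.
Target with no active source: position 12 stays [-ATR].
[+ATR] positions on the surface: 3 10 14 15.

4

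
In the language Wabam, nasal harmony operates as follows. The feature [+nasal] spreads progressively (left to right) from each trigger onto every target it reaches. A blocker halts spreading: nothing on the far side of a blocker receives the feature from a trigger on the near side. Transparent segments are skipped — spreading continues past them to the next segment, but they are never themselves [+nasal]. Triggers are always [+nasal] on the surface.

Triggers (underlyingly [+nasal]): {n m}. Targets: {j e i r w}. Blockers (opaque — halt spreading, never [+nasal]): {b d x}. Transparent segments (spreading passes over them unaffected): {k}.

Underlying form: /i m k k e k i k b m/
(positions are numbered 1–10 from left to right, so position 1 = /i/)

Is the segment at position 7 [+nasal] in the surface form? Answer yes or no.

yes

From /m/ at 2 rightward: 3 /k/ transparent; 4 /k/ transparent; 5 /e/ → [+nasal]; 6 /k/ transparent; 7 /i/ → [+nasal]; 8 /k/ transparent; 9 /b/ blocks.
From /m/ at 10 rightward: word edge.
Target with no active source: position 1 stays [-nasal].
[+nasal] positions on the surface: 2 5 7 10.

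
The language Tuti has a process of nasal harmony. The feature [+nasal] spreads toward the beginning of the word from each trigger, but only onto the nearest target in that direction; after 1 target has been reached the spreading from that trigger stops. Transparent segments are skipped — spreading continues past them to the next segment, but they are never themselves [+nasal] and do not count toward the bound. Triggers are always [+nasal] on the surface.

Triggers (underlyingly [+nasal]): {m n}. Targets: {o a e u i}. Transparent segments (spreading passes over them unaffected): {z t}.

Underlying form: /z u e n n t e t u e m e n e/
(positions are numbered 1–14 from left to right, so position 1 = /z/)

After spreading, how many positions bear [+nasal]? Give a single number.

7

From /n/ at 4 leftward: 3 /e/ → [+nasal]; bound reached.
From /n/ at 5 leftward: 4 /n/ is itself a trigger — this domain ends here.
From /m/ at 11 leftward: 10 /e/ → [+nasal]; bound reached.
From /n/ at 13 leftward: 12 /e/ → [+nasal]; bound reached.
Targets with no active source: positions 2 7 9 14 stay [-nasal].
[+nasal] positions on the surface: 3 4 5 10 11 12 13.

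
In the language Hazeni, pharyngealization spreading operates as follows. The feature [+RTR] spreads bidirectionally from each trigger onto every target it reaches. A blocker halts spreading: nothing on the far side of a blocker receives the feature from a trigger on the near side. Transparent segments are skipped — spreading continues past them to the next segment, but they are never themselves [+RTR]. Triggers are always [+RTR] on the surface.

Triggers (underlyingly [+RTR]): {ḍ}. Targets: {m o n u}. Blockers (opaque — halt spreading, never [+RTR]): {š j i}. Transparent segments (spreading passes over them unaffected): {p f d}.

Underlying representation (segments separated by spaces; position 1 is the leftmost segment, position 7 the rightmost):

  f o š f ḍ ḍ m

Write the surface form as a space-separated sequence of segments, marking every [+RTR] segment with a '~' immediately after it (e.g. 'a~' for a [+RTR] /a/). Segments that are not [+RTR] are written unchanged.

From /ḍ/ at 5 rightward: 6 /ḍ/ is itself a trigger — this domain ends here.
From /ḍ/ at 5 leftward: 4 /f/ transparent; 3 /š/ blocks.
From /ḍ/ at 6 rightward: 7 /m/ → [+RTR]; word edge.
From /ḍ/ at 6 leftward: 5 /ḍ/ is itself a trigger — this domain ends here.
Target with no active source: position 2 stays [-emphatic].
[+RTR] positions on the surface: 5 6 7.

f o š f ḍ~ ḍ~ m~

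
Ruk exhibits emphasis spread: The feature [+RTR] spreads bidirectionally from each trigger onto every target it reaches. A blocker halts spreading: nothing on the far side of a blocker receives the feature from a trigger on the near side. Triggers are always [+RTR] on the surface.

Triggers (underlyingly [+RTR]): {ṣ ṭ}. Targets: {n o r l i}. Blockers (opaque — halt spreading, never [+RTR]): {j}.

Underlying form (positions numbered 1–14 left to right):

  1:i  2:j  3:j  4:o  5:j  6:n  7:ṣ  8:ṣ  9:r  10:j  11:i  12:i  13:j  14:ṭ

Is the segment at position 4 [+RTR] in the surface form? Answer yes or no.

no

From /ṣ/ at 7 rightward: 8 /ṣ/ is itself a trigger — this domain ends here.
From /ṣ/ at 7 leftward: 6 /n/ → [+RTR]; 5 /j/ blocks.
From /ṣ/ at 8 rightward: 9 /r/ → [+RTR]; 10 /j/ blocks.
From /ṣ/ at 8 leftward: 7 /ṣ/ is itself a trigger — this domain ends here.
From /ṭ/ at 14 rightward: word edge.
From /ṭ/ at 14 leftward: 13 /j/ blocks.
Targets with no active source: positions 1 4 11 12 stay [-emphatic].
[+RTR] positions on the surface: 6 7 8 9 14.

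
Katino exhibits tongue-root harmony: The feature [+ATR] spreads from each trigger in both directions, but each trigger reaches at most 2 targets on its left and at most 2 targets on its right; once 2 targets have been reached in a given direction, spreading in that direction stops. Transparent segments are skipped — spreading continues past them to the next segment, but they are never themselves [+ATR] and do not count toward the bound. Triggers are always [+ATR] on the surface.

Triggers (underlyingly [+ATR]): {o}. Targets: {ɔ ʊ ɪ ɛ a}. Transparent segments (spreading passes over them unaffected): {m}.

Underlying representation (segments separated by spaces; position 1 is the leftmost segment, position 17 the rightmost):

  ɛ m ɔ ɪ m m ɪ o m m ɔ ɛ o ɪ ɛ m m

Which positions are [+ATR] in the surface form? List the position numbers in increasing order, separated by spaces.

From /o/ at 8 rightward: 9 /m/ transparent; 10 /m/ transparent; 11 /ɔ/ → [+ATR]; 12 /ɛ/ → [+ATR]; bound reached.
From /o/ at 8 leftward: 7 /ɪ/ → [+ATR]; 6 /m/ transparent; 5 /m/ transparent; 4 /ɪ/ → [+ATR]; bound reached.
From /o/ at 13 rightward: 14 /ɪ/ → [+ATR]; 15 /ɛ/ → [+ATR]; bound reached.
From /o/ at 13 leftward: 12 /ɛ/ → [+ATR]; 11 /ɔ/ → [+ATR]; bound reached.
Targets with no active source: positions 1 3 stay [-ATR].

4 7 8 11 12 13 14 15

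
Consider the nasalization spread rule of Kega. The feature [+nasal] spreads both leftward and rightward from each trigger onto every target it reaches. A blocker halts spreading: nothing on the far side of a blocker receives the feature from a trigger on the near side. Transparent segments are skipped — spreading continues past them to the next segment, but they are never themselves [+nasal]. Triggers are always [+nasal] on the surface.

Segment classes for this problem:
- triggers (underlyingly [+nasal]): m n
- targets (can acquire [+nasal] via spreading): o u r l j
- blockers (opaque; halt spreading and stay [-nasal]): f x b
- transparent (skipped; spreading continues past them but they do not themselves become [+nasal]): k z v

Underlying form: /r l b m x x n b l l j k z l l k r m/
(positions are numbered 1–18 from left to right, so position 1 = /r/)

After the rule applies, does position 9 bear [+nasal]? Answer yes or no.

From /m/ at 4 rightward: 5 /x/ blocks.
From /m/ at 4 leftward: 3 /b/ blocks.
From /n/ at 7 rightward: 8 /b/ blocks.
From /n/ at 7 leftward: 6 /x/ blocks.
From /m/ at 18 rightward: word edge.
From /m/ at 18 leftward: 17 /r/ → [+nasal]; 16 /k/ transparent; 15 /l/ → [+nasal]; 14 /l/ → [+nasal]; 13 /z/ transparent; 12 /k/ transparent; 11 /j/ → [+nasal]; 10 /l/ → [+nasal]; 9 /l/ → [+nasal]; 8 /b/ blocks.
Targets with no active source: positions 1 2 stay [-nasal].
[+nasal] positions on the surface: 4 7 9 10 11 14 15 17 18.

yes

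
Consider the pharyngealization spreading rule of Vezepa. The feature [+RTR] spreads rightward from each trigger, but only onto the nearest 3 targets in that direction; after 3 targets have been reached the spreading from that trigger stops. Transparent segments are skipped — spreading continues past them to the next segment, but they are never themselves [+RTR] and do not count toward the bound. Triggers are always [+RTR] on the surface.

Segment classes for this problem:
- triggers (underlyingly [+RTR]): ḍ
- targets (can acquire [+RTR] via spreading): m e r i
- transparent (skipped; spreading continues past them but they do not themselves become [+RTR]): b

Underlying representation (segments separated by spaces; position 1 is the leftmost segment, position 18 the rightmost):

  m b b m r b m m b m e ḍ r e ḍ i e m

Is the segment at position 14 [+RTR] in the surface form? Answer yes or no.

yes

From /ḍ/ at 12 rightward: 13 /r/ → [+RTR]; 14 /e/ → [+RTR]; 15 /ḍ/ is itself a trigger — this domain ends here.
From /ḍ/ at 15 rightward: 16 /i/ → [+RTR]; 17 /e/ → [+RTR]; 18 /m/ → [+RTR]; bound reached.
Targets with no active source: positions 1 4 5 7 8 10 11 stay [-emphatic].
[+RTR] positions on the surface: 12 13 14 15 16 17 18.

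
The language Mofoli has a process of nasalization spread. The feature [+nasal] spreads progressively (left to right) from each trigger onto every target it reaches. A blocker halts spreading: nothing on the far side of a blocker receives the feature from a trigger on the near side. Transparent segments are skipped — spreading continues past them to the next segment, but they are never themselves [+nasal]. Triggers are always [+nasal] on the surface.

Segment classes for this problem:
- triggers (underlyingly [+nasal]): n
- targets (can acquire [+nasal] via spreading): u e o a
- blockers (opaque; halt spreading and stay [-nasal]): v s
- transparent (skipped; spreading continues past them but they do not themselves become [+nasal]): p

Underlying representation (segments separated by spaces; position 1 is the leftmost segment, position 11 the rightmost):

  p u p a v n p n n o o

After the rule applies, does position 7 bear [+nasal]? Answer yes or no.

no

From /n/ at 6 rightward: 7 /p/ transparent; 8 /n/ is itself a trigger — this domain ends here.
From /n/ at 8 rightward: 9 /n/ is itself a trigger — this domain ends here.
From /n/ at 9 rightward: 10 /o/ → [+nasal]; 11 /o/ → [+nasal]; word edge.
Targets with no active source: positions 2 4 stay [-nasal].
[+nasal] positions on the surface: 6 8 9 10 11.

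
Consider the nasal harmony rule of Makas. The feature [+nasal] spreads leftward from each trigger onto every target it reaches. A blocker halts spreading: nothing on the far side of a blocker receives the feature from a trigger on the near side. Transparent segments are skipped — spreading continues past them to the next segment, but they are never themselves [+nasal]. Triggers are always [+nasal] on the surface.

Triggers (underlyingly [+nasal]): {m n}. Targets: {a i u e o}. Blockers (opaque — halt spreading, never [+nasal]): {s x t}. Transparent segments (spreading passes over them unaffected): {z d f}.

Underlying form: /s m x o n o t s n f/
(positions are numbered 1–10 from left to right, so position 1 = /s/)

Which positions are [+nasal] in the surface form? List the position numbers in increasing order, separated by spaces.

2 4 5 9

From /m/ at 2 leftward: 1 /s/ blocks.
From /n/ at 5 leftward: 4 /o/ → [+nasal]; 3 /x/ blocks.
From /n/ at 9 leftward: 8 /s/ blocks.
Target with no active source: position 6 stays [-nasal].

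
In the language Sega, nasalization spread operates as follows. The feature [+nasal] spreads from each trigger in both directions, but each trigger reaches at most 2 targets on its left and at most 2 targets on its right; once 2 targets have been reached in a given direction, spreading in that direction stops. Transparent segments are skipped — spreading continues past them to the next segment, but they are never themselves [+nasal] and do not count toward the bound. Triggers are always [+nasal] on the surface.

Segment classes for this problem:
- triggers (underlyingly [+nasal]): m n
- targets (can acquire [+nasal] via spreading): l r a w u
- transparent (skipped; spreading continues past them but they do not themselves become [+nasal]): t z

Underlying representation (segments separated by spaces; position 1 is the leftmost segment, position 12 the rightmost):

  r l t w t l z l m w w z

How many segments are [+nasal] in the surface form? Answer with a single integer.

5

From /m/ at 9 rightward: 10 /w/ → [+nasal]; 11 /w/ → [+nasal]; bound reached.
From /m/ at 9 leftward: 8 /l/ → [+nasal]; 7 /z/ transparent; 6 /l/ → [+nasal]; bound reached.
Targets with no active source: positions 1 2 4 stay [-nasal].
[+nasal] positions on the surface: 6 8 9 10 11.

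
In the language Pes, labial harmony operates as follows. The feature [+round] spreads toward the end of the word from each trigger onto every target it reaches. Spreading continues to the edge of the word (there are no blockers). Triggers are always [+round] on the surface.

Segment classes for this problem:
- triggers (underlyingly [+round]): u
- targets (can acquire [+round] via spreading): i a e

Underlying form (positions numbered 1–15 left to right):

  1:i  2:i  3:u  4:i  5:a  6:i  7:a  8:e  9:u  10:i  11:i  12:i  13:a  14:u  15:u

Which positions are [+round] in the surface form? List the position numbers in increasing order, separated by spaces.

From /u/ at 3 rightward: 4 /i/ → [+round]; 5 /a/ → [+round]; 6 /i/ → [+round]; 7 /a/ → [+round]; 8 /e/ → [+round]; 9 /u/ is itself a trigger — this domain ends here.
From /u/ at 9 rightward: 10 /i/ → [+round]; 11 /i/ → [+round]; 12 /i/ → [+round]; 13 /a/ → [+round]; 14 /u/ is itself a trigger — this domain ends here.
From /u/ at 14 rightward: 15 /u/ is itself a trigger — this domain ends here.
From /u/ at 15 rightward: word edge.
Targets with no active source: positions 1 2 stay [-round].

3 4 5 6 7 8 9 10 11 12 13 14 15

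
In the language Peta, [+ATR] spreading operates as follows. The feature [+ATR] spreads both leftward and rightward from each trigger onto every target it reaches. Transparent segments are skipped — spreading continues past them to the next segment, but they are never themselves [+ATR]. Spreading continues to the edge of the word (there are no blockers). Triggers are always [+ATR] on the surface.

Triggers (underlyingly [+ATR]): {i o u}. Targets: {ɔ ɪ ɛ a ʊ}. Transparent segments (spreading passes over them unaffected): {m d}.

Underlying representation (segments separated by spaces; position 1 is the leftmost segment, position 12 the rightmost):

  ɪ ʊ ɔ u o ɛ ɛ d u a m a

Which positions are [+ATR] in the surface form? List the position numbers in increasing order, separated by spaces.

1 2 3 4 5 6 7 9 10 12

From /u/ at 4 rightward: 5 /o/ is itself a trigger — this domain ends here.
From /u/ at 4 leftward: 3 /ɔ/ → [+ATR]; 2 /ʊ/ → [+ATR]; 1 /ɪ/ → [+ATR]; word edge.
From /o/ at 5 rightward: 6 /ɛ/ → [+ATR]; 7 /ɛ/ → [+ATR]; 8 /d/ transparent; 9 /u/ is itself a trigger — this domain ends here.
From /o/ at 5 leftward: 4 /u/ is itself a trigger — this domain ends here.
From /u/ at 9 rightward: 10 /a/ → [+ATR]; 11 /m/ transparent; 12 /a/ → [+ATR]; word edge.
From /u/ at 9 leftward: 8 /d/ transparent; 7 /ɛ/ → [+ATR]; 6 /ɛ/ → [+ATR]; 5 /o/ is itself a trigger — this domain ends here.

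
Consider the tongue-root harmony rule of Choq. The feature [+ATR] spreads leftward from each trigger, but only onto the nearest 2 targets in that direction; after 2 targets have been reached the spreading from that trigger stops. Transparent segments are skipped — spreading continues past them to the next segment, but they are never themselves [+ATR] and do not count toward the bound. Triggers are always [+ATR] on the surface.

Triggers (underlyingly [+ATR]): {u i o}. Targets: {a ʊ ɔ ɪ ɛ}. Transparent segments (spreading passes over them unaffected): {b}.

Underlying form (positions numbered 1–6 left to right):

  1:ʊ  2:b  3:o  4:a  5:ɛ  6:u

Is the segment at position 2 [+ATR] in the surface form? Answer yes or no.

From /o/ at 3 leftward: 2 /b/ transparent; 1 /ʊ/ → [+ATR]; word edge.
From /u/ at 6 leftward: 5 /ɛ/ → [+ATR]; 4 /a/ → [+ATR]; bound reached.
[+ATR] positions on the surface: 1 3 4 5 6.

no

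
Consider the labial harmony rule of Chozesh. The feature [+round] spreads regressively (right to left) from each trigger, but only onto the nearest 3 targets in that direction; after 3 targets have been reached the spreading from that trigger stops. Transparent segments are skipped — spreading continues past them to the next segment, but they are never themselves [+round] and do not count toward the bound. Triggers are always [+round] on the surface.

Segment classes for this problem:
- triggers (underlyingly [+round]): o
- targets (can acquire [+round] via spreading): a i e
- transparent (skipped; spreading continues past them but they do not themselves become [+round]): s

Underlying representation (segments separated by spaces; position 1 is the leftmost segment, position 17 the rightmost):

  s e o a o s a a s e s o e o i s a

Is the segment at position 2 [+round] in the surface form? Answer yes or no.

From /o/ at 3 leftward: 2 /e/ → [+round]; 1 /s/ transparent; word edge.
From /o/ at 5 leftward: 4 /a/ → [+round]; 3 /o/ is itself a trigger — this domain ends here.
From /o/ at 12 leftward: 11 /s/ transparent; 10 /e/ → [+round]; 9 /s/ transparent; 8 /a/ → [+round]; 7 /a/ → [+round]; bound reached.
From /o/ at 14 leftward: 13 /e/ → [+round]; 12 /o/ is itself a trigger — this domain ends here.
Targets with no active source: positions 15 17 stay [-round].
[+round] positions on the surface: 2 3 4 5 7 8 10 12 13 14.

yes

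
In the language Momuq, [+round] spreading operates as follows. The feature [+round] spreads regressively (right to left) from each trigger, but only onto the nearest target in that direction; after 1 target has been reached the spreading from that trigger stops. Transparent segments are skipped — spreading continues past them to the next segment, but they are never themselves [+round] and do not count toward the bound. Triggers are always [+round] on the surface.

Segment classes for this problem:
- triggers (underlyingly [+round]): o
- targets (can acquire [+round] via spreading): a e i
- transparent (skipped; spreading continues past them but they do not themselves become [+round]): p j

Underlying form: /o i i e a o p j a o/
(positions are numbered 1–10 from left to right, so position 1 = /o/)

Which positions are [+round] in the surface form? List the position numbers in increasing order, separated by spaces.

1 5 6 9 10

From /o/ at 1 leftward: word edge.
From /o/ at 6 leftward: 5 /a/ → [+round]; bound reached.
From /o/ at 10 leftward: 9 /a/ → [+round]; bound reached.
Targets with no active source: positions 2 3 4 stay [-round].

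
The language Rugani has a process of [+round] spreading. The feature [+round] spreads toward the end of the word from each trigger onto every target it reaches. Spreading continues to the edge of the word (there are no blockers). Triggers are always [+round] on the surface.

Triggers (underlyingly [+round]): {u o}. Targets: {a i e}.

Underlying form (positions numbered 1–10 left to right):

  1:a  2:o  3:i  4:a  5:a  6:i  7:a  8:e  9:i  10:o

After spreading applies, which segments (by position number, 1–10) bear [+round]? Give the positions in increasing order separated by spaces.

2 3 4 5 6 7 8 9 10

From /o/ at 2 rightward: 3 /i/ → [+round]; 4 /a/ → [+round]; 5 /a/ → [+round]; 6 /i/ → [+round]; 7 /a/ → [+round]; 8 /e/ → [+round]; 9 /i/ → [+round]; 10 /o/ is itself a trigger — this domain ends here.
From /o/ at 10 rightward: word edge.
Target with no active source: position 1 stays [-round].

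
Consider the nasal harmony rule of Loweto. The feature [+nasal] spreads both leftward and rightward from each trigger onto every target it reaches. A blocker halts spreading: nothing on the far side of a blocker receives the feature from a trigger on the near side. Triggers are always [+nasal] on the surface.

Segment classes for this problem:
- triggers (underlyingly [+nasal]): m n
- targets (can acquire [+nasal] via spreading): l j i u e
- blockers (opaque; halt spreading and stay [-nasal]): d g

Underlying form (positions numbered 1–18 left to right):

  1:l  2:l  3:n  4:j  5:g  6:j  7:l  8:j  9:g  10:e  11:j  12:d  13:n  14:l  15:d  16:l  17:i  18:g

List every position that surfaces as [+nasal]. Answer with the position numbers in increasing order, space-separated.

1 2 3 4 13 14

From /n/ at 3 rightward: 4 /j/ → [+nasal]; 5 /g/ blocks.
From /n/ at 3 leftward: 2 /l/ → [+nasal]; 1 /l/ → [+nasal]; word edge.
From /n/ at 13 rightward: 14 /l/ → [+nasal]; 15 /d/ blocks.
From /n/ at 13 leftward: 12 /d/ blocks.
Targets with no active source: positions 6 7 8 10 11 16 17 stay [-nasal].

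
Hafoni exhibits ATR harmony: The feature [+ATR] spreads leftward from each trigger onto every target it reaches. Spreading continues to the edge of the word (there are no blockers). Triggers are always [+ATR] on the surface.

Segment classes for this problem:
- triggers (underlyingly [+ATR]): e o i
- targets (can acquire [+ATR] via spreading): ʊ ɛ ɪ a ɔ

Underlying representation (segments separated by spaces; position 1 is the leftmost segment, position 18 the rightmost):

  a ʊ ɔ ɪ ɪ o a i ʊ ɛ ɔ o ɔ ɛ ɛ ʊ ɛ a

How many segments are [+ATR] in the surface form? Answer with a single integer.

12

From /o/ at 6 leftward: 5 /ɪ/ → [+ATR]; 4 /ɪ/ → [+ATR]; 3 /ɔ/ → [+ATR]; 2 /ʊ/ → [+ATR]; 1 /a/ → [+ATR]; word edge.
From /i/ at 8 leftward: 7 /a/ → [+ATR]; 6 /o/ is itself a trigger — this domain ends here.
From /o/ at 12 leftward: 11 /ɔ/ → [+ATR]; 10 /ɛ/ → [+ATR]; 9 /ʊ/ → [+ATR]; 8 /i/ is itself a trigger — this domain ends here.
Targets with no active source: positions 13 14 15 16 17 18 stay [-ATR].
[+ATR] positions on the surface: 1 2 3 4 5 6 7 8 9 10 11 12.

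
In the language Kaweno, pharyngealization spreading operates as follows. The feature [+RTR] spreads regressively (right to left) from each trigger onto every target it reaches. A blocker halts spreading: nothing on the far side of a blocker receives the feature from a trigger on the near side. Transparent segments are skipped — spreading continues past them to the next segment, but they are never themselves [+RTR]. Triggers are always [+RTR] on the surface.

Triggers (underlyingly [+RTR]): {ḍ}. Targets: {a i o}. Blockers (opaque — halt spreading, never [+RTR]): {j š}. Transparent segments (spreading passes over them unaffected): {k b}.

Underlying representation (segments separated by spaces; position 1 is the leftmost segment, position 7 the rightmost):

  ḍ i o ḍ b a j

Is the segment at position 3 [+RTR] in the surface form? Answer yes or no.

From /ḍ/ at 1 leftward: word edge.
From /ḍ/ at 4 leftward: 3 /o/ → [+RTR]; 2 /i/ → [+RTR]; 1 /ḍ/ is itself a trigger — this domain ends here.
Target with no active source: position 6 stays [-emphatic].
[+RTR] positions on the surface: 1 2 3 4.

yes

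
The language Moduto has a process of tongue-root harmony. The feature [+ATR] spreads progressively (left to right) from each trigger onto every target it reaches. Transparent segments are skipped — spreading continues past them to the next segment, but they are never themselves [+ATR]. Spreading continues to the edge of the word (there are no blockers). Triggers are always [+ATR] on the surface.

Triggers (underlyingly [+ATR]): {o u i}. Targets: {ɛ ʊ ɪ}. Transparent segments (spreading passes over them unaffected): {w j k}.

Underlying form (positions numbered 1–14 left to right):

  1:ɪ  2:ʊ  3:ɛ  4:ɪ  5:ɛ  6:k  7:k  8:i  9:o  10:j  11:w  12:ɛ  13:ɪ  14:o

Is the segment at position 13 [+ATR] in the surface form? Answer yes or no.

yes

From /i/ at 8 rightward: 9 /o/ is itself a trigger — this domain ends here.
From /o/ at 9 rightward: 10 /j/ transparent; 11 /w/ transparent; 12 /ɛ/ → [+ATR]; 13 /ɪ/ → [+ATR]; 14 /o/ is itself a trigger — this domain ends here.
From /o/ at 14 rightward: word edge.
Targets with no active source: positions 1 2 3 4 5 stay [-ATR].
[+ATR] positions on the surface: 8 9 12 13 14.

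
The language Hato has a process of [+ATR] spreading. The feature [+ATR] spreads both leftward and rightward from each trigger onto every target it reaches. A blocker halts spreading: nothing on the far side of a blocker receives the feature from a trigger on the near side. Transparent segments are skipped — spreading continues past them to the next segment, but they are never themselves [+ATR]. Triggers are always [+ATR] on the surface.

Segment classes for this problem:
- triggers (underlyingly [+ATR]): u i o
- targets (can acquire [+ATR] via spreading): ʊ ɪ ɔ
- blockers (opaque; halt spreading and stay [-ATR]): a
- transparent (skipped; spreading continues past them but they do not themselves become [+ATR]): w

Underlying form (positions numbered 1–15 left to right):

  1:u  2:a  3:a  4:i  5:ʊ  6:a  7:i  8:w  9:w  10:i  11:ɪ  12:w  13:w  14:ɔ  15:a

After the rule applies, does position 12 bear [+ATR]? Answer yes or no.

From /u/ at 1 rightward: 2 /a/ blocks.
From /u/ at 1 leftward: word edge.
From /i/ at 4 rightward: 5 /ʊ/ → [+ATR]; 6 /a/ blocks.
From /i/ at 4 leftward: 3 /a/ blocks.
From /i/ at 7 rightward: 8 /w/ transparent; 9 /w/ transparent; 10 /i/ is itself a trigger — this domain ends here.
From /i/ at 7 leftward: 6 /a/ blocks.
From /i/ at 10 rightward: 11 /ɪ/ → [+ATR]; 12 /w/ transparent; 13 /w/ transparent; 14 /ɔ/ → [+ATR]; 15 /a/ blocks.
From /i/ at 10 leftward: 9 /w/ transparent; 8 /w/ transparent; 7 /i/ is itself a trigger — this domain ends here.
[+ATR] positions on the surface: 1 4 5 7 10 11 14.

no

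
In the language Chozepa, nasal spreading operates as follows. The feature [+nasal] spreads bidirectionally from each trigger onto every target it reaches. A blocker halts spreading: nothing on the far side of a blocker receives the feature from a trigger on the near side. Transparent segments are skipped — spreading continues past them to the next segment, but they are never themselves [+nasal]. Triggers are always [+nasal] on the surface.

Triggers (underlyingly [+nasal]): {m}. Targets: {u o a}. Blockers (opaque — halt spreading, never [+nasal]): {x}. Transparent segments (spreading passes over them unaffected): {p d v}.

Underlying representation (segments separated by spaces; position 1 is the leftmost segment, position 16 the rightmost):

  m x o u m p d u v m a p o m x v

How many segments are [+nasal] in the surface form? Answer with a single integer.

From /m/ at 1 rightward: 2 /x/ blocks.
From /m/ at 1 leftward: word edge.
From /m/ at 5 rightward: 6 /p/ transparent; 7 /d/ transparent; 8 /u/ → [+nasal]; 9 /v/ transparent; 10 /m/ is itself a trigger — this domain ends here.
From /m/ at 5 leftward: 4 /u/ → [+nasal]; 3 /o/ → [+nasal]; 2 /x/ blocks.
From /m/ at 10 rightward: 11 /a/ → [+nasal]; 12 /p/ transparent; 13 /o/ → [+nasal]; 14 /m/ is itself a trigger — this domain ends here.
From /m/ at 10 leftward: 9 /v/ transparent; 8 /u/ → [+nasal]; 7 /d/ transparent; 6 /p/ transparent; 5 /m/ is itself a trigger — this domain ends here.
From /m/ at 14 rightward: 15 /x/ blocks.
From /m/ at 14 leftward: 13 /o/ → [+nasal]; 12 /p/ transparent; 11 /a/ → [+nasal]; 10 /m/ is itself a trigger — this domain ends here.
[+nasal] positions on the surface: 1 3 4 5 8 10 11 13 14.

9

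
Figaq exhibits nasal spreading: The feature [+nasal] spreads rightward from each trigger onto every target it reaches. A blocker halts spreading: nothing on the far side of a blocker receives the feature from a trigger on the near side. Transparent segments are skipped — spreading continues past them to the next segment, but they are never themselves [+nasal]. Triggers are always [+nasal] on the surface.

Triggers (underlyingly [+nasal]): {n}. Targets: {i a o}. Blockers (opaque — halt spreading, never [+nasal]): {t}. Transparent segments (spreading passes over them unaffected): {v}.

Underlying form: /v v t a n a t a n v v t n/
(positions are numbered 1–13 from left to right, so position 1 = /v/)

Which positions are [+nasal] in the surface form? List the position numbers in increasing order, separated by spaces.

From /n/ at 5 rightward: 6 /a/ → [+nasal]; 7 /t/ blocks.
From /n/ at 9 rightward: 10 /v/ transparent; 11 /v/ transparent; 12 /t/ blocks.
From /n/ at 13 rightward: word edge.
Targets with no active source: positions 4 8 stay [-nasal].

5 6 9 13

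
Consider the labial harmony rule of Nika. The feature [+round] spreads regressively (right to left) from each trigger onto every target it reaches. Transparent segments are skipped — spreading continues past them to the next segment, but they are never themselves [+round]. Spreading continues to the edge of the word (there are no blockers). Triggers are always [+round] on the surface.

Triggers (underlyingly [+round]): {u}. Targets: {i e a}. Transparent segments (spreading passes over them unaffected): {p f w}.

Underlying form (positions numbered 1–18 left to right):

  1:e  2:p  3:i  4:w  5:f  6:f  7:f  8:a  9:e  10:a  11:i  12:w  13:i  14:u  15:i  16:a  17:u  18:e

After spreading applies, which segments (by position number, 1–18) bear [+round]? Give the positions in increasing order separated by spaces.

From /u/ at 14 leftward: 13 /i/ → [+round]; 12 /w/ transparent; 11 /i/ → [+round]; 10 /a/ → [+round]; 9 /e/ → [+round]; 8 /a/ → [+round]; 7 /f/ transparent; 6 /f/ transparent; 5 /f/ transparent; 4 /w/ transparent; 3 /i/ → [+round]; 2 /p/ transparent; 1 /e/ → [+round]; word edge.
From /u/ at 17 leftward: 16 /a/ → [+round]; 15 /i/ → [+round]; 14 /u/ is itself a trigger — this domain ends here.
Target with no active source: position 18 stays [-round].

1 3 8 9 10 11 13 14 15 16 17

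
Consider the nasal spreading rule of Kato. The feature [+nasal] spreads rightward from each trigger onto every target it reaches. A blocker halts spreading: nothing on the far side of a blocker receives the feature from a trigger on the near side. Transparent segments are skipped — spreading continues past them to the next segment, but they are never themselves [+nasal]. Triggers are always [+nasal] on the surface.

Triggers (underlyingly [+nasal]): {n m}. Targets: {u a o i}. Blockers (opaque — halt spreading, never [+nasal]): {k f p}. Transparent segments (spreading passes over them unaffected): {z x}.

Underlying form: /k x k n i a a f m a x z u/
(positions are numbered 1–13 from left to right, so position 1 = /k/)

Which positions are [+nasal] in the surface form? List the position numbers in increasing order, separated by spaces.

4 5 6 7 9 10 13

From /n/ at 4 rightward: 5 /i/ → [+nasal]; 6 /a/ → [+nasal]; 7 /a/ → [+nasal]; 8 /f/ blocks.
From /m/ at 9 rightward: 10 /a/ → [+nasal]; 11 /x/ transparent; 12 /z/ transparent; 13 /u/ → [+nasal]; word edge.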